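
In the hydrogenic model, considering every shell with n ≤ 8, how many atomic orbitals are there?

Total orbitals = 1² + 2² + 3² + 4² + 5² + 6² + 7² + 8² = 204.

204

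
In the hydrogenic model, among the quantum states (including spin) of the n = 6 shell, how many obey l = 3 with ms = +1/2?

7

The n = 6 shell has l = 0 through 5; check each.
Contributions: l=3 → 7.
Orbitals: 7. With ms fixed to a single value there is one state per orbital, giving 7 states.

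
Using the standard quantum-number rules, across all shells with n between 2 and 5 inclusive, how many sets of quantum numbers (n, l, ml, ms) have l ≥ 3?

46

Per-shell orbital counts meeting the constraint:
n=4 → 7; n=5 → 16.
Orbitals: 7 + 16 = 23. Including both spin states (ms = ±1/2) gives 2 × 23 = 46 states.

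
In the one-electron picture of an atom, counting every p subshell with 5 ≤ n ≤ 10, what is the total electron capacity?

A p subshell (l = 1) exists for every n ≥ 2, so shells n = 5, 6, 7, 8, 9, 10 each contribute one — 6 subshells.
Since each p subshell holds 2(2·1+1) = 6 electrons, the total is 6 × 6 = 36.

36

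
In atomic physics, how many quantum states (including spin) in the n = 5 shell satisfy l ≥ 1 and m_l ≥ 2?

Per l-value: l=2 → 1; l=3 → 2; l=4 → 3.
Orbitals: 1 + 2 + 3 = 6. Each orbital carries two spin states, so 6 × 2 = 12 states.

12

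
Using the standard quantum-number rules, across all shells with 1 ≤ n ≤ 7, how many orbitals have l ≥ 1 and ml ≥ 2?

Treat each shell separately and count matching orbitals:
n=3 → 1; n=4 → 3; n=5 → 6; n=6 → 10; n=7 → 15.
Total orbitals: 1 + 3 + 6 + 10 + 15 = 35.

35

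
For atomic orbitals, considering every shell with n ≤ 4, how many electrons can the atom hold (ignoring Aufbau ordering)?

60

Total orbitals = 1² + 2² + 3² + 4² = 30. Doubling for spin gives 60 electrons.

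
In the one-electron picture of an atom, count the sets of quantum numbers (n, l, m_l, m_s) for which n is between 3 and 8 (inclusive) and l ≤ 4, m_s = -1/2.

125

Per-shell orbital counts meeting the constraint:
n=3 → 9; n=4 → 16; n=5 → 25; n=6 → 25; n=7 → 25; n=8 → 25.
Orbitals: 9 + 16 + 25 + 25 + 25 + 25 = 125. With m_s fixed to -1/2 there is one state per orbital, so 125 states.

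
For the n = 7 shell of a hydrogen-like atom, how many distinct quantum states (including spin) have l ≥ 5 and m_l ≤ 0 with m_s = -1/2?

13

The n = 7 shell has l = 0 through 6; check each.
Contributions: l=5 → 6; l=6 → 7.
Orbitals: 6 + 7 = 13. With m_s fixed to a single value there is one state per orbital, giving 13 states.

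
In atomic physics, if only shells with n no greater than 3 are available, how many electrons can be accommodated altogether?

Total orbitals = 1² + 2² + 3² = 14. Doubling for spin gives 28 electrons.

28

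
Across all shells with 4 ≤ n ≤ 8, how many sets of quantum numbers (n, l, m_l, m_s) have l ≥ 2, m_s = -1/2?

Per-shell orbital counts meeting the constraint:
n=4 → 12; n=5 → 21; n=6 → 32; n=7 → 45; n=8 → 60.
Orbitals: 12 + 21 + 32 + 45 + 60 = 170. With m_s fixed to -1/2 there is one state per orbital, so 170 states.

170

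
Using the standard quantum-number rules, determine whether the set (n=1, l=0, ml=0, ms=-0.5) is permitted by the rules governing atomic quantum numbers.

Valid

n = 1 is a positive integer. l = 0 satisfies 0 ≤ l ≤ n−1 = 0. ml = 0 lies in the range −l … +l (here 0). ms = -1/2 is one of ±1/2.
All four constraints are satisfied.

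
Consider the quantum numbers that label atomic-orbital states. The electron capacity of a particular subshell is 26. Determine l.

l = 6

2(2l+1) = 26 ⇒ 2l+1 = 13 ⇒ l = 6.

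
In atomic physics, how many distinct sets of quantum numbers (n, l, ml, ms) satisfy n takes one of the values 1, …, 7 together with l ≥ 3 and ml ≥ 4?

20

Treat each shell separately and count matching orbitals:
n=5 → 1; n=6 → 3; n=7 → 6.
Orbitals: 1 + 3 + 6 = 10. Including both spin states (ms = ±1/2) gives 2 × 10 = 20 states.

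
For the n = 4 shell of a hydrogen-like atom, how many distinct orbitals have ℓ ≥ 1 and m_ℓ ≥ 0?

Go through ℓ = 0, …, 3 (the values permitted for n = 4).
Per ℓ-value: ℓ=1 → 2; ℓ=2 → 3; ℓ=3 → 4.
Total orbitals: 2 + 3 + 4 = 9.

9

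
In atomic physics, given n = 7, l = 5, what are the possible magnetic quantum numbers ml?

ml takes every integer from −l to +l. With l = 5 that gives the 11 values -5, -4, -3, -2, -1, 0, 1, 2, 3, 4, 5.

-5, -4, -3, -2, -1, 0, 1, 2, 3, 4, 5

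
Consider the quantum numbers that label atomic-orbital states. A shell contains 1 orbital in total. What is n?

n = 1

n² = 1 ⇒ n = 1.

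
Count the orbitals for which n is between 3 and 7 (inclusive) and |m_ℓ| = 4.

For each n in the range, tally the orbitals obeying |m_ℓ| = 4:
n=5 → 2; n=6 → 4; n=7 → 6.
Total orbitals: 2 + 4 + 6 = 12.

12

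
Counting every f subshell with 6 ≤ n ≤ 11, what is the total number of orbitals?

An f subshell (l = 3) exists for every n ≥ 4, so shells n = 6, 7, 8, 9, 10, 11 each contribute one — 6 subshells.
Since each f subshell has 2·3+1 = 7 orbitals, the total is 6 × 7 = 42.

42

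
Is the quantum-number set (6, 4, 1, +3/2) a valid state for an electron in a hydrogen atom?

The spin quantum number for an electron can only be m_s = +1/2 or −1/2; m_s = +3/2 is not one of those.

Invalid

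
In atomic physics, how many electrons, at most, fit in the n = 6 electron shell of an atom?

72

A shell holds 2n² electrons: 2 × 6² = 2 × 36 = 72.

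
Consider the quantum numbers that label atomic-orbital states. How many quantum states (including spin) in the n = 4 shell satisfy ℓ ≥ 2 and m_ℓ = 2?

The (ℓ, m_ℓ) pairs meeting ℓ ≥ 2 and m_ℓ = 2 give: ℓ=2 → 1; ℓ=3 → 1.
Orbitals: 1 + 1 = 2. Each orbital carries two spin states, so 2 × 2 = 4 states.

4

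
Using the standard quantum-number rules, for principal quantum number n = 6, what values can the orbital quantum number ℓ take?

0, 1, 2, 3, 4, 5

ℓ is an integer with 0 ≤ ℓ ≤ n−1, so for n = 6: ℓ = 0, 1, 2, 3, 4, 5.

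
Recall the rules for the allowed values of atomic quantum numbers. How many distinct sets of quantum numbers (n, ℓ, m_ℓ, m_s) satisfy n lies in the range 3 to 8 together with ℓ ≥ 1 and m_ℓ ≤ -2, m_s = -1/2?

56

Work shell by shell — for each n, count the (ℓ, m_ℓ) pairs that satisfy ℓ ≥ 1 and m_ℓ ≤ -2:
n=3 → 1; n=4 → 3; n=5 → 6; n=6 → 10; n=7 → 15; n=8 → 21.
Orbitals: 1 + 3 + 6 + 10 + 15 + 21 = 56. With m_s fixed to -1/2 there is one state per orbital, so 56 states.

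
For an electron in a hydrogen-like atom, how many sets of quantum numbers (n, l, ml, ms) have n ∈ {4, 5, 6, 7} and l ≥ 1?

Go shell by shell, enumerating (l, ml) with l ≥ 1:
n=4 → 15; n=5 → 24; n=6 → 35; n=7 → 48.
Orbitals: 15 + 24 + 35 + 48 = 122. Including both spin states (ms = ±1/2) gives 2 × 122 = 244 states.

244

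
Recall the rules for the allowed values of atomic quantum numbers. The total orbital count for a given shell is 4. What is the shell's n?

n = 2

n² = 4 ⇒ n = 2.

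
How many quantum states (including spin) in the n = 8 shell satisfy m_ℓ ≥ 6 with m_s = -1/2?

3

With n = 8 the allowed ℓ are 0, 1, …, 7.
Orbitals with m_ℓ ≥ 6, by ℓ: ℓ=6 → 1; ℓ=7 → 2.
Orbitals: 1 + 2 = 3. With m_s fixed to a single value there is one state per orbital, giving 3 states.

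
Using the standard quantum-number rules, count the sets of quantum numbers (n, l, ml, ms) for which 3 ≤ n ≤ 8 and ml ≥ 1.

166

Treat each shell separately and count matching orbitals:
n=3 → 3; n=4 → 6; n=5 → 10; n=6 → 15; n=7 → 21; n=8 → 28.
Orbitals: 3 + 6 + 10 + 15 + 21 + 28 = 83. Including both spin states (ms = ±1/2) gives 2 × 83 = 166 states.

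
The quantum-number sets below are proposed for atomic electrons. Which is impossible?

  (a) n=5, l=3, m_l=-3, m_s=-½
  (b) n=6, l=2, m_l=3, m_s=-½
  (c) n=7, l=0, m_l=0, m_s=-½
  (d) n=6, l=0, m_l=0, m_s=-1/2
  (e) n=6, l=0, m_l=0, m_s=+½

(b) has |m_l| = 3 > l = 2, violating −l ≤ m_l ≤ l.
The remaining sets (a), (c), (d), (e) satisfy all four rules.

(b)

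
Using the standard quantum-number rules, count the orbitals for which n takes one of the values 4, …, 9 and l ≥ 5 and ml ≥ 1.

60

Per-shell orbital counts meeting the constraint:
n=6 → 5; n=7 → 11; n=8 → 18; n=9 → 26.
Total orbitals: 5 + 11 + 18 + 26 = 60.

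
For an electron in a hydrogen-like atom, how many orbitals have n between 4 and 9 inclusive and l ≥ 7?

47

Treat each shell separately and count matching orbitals:
n=8 → 15; n=9 → 32.
Total orbitals: 15 + 32 = 47.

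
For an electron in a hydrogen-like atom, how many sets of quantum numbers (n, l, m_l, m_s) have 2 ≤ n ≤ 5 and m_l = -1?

Work shell by shell — for each n, count the (l, m_l) pairs that satisfy m_l = -1:
n=2 → 1; n=3 → 2; n=4 → 3; n=5 → 4.
Orbitals: 1 + 2 + 3 + 4 = 10. Including both spin states (m_s = ±1/2) gives 2 × 10 = 20 states.

20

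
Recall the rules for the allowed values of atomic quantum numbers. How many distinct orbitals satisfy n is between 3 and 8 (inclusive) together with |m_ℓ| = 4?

20

Work shell by shell — for each n, count the (ℓ, m_ℓ) pairs that satisfy |m_ℓ| = 4:
n=5 → 2; n=6 → 4; n=7 → 6; n=8 → 8.
Total orbitals: 2 + 4 + 6 + 8 = 20.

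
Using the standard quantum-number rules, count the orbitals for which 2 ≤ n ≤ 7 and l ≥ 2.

Count contributing orbitals for each principal shell:
n=3 → 5; n=4 → 12; n=5 → 21; n=6 → 32; n=7 → 45.
Total orbitals: 5 + 12 + 21 + 32 + 45 = 115.

115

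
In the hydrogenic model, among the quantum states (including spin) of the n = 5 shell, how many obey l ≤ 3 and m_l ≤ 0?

Go through l = 0, …, 4 (the values permitted for n = 5).
Contributions: l=0 → 1; l=1 → 2; l=2 → 3; l=3 → 4.
Orbitals: 1 + 2 + 3 + 4 = 10. Each orbital carries two spin states, so 10 × 2 = 20 states.

20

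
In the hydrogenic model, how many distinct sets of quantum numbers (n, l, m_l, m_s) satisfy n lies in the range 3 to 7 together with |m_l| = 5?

For each n in the range, tally the orbitals obeying |m_l| = 5:
n=6 → 2; n=7 → 4.
Orbitals: 2 + 4 = 6. Including both spin states (m_s = ±1/2) gives 2 × 6 = 12 states.

12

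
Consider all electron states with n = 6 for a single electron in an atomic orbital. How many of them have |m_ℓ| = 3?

Go through ℓ = 0, …, 5 (the values permitted for n = 6).
The (ℓ, m_ℓ) pairs meeting |m_ℓ| = 3 give: ℓ=3 → 2; ℓ=4 → 2; ℓ=5 → 2.
Orbitals: 2 + 2 + 2 = 6. Each orbital carries two spin states, so 6 × 2 = 12 states.

12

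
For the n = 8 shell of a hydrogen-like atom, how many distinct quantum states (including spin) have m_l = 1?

Per l-value: l=1 → 1; l=2 → 1; l=3 → 1; l=4 → 1; l=5 → 1; l=6 → 1; l=7 → 1.
Orbitals: 1 + 1 + 1 + 1 + 1 + 1 + 1 = 7. Each orbital carries two spin states, so 7 × 2 = 14 states.

14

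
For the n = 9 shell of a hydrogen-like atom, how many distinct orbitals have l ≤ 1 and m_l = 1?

The n = 9 shell has l = 0 through 8; check each.
Per l-value: l=1 → 1.
Total orbitals: 1.

1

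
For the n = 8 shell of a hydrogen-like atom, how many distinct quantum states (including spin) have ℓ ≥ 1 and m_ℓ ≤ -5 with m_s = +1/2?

6

Go through ℓ = 0, …, 7 (the values permitted for n = 8).
The (ℓ, m_ℓ) pairs meeting ℓ ≥ 1 and m_ℓ ≤ -5 give: ℓ=5 → 1; ℓ=6 → 2; ℓ=7 → 3.
Orbitals: 1 + 2 + 3 = 6. With m_s fixed to a single value there is one state per orbital, giving 6 states.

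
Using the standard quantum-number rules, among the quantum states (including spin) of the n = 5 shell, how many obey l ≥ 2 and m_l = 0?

6

Go through l = 0, …, 4 (the values permitted for n = 5).
Contributions: l=2 → 1; l=3 → 1; l=4 → 1.
Orbitals: 1 + 1 + 1 = 3. Each orbital carries two spin states, so 3 × 2 = 6 states.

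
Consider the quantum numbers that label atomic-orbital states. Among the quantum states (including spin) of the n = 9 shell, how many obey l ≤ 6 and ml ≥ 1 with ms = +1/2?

21

Per l-value: l=1 → 1; l=2 → 2; l=3 → 3; l=4 → 4; l=5 → 5; l=6 → 6.
Orbitals: 1 + 2 + 3 + 4 + 5 + 6 = 21. With ms fixed to a single value there is one state per orbital, giving 21 states.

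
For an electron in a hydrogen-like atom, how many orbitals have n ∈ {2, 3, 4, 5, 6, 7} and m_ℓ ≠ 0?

112

For each n in the range, tally the orbitals obeying m_ℓ ≠ 0:
n=2 → 2; n=3 → 6; n=4 → 12; n=5 → 20; n=6 → 30; n=7 → 42.
Total orbitals: 2 + 6 + 12 + 20 + 30 + 42 = 112.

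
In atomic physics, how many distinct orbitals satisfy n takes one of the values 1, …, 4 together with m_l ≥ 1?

10

Treat each shell separately and count matching orbitals:
n=2 → 1; n=3 → 3; n=4 → 6.
Total orbitals: 1 + 3 + 6 = 10.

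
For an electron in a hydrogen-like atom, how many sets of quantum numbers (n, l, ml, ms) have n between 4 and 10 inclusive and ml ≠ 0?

644

Go shell by shell, enumerating (l, ml) with ml ≠ 0:
n=4 → 12; n=5 → 20; n=6 → 30; n=7 → 42; n=8 → 56; n=9 → 72; n=10 → 90.
Orbitals: 12 + 20 + 30 + 42 + 56 + 72 + 90 = 322. Including both spin states (ms = ±1/2) gives 2 × 322 = 644 states.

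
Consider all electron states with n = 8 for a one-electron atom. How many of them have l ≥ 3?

110

The n = 8 shell has l = 0 through 7; check each.
The (l, m_l) pairs meeting l ≥ 3 give: l=3 → 7; l=4 → 9; l=5 → 11; l=6 → 13; l=7 → 15.
Orbitals: 7 + 9 + 11 + 13 + 15 = 55. Each orbital carries two spin states, so 55 × 2 = 110 states.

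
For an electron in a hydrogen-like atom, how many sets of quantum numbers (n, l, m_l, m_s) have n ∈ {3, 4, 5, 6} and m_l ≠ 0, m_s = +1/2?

Treat each shell separately and count matching orbitals:
n=3 → 6; n=4 → 12; n=5 → 20; n=6 → 30.
Orbitals: 6 + 12 + 20 + 30 = 68. With m_s fixed to +1/2 there is one state per orbital, so 68 states.

68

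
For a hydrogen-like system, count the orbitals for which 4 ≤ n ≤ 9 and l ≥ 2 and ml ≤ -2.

Work shell by shell — for each n, count the (l, ml) pairs that satisfy l ≥ 2 and ml ≤ -2:
n=4 → 3; n=5 → 6; n=6 → 10; n=7 → 15; n=8 → 21; n=9 → 28.
Total orbitals: 3 + 6 + 10 + 15 + 21 + 28 = 83.

83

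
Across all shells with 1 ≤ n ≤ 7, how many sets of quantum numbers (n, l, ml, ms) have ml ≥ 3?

Work shell by shell — for each n, count the (l, ml) pairs that satisfy ml ≥ 3:
n=4 → 1; n=5 → 3; n=6 → 6; n=7 → 10.
Orbitals: 1 + 3 + 6 + 10 = 20. Including both spin states (ms = ±1/2) gives 2 × 20 = 40 states.

40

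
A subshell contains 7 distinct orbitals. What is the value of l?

2l+1 = 7 gives l = 3.

l = 3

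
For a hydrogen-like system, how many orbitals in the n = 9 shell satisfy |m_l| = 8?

2

Orbitals with |m_l| = 8, by l: l=8 → 2.
Total orbitals: 2.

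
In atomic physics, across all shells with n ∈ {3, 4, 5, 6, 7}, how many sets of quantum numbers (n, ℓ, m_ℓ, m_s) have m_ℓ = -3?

20

For each n in the range, tally the orbitals obeying m_ℓ = -3:
n=4 → 1; n=5 → 2; n=6 → 3; n=7 → 4.
Orbitals: 1 + 2 + 3 + 4 = 10. Including both spin states (m_s = ±1/2) gives 2 × 10 = 20 states.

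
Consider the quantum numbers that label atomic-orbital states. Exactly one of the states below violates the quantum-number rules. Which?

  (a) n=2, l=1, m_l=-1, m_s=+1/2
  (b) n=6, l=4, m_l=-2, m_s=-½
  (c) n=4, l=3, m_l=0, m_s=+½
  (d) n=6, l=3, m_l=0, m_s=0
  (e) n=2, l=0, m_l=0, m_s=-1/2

(d)

(d) has m_s = 0, but an electron's spin must be ±1/2.
The remaining sets (a), (b), (c), (e) satisfy all four rules.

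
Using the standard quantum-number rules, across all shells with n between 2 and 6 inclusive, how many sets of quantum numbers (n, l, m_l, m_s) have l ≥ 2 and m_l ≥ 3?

Treat each shell separately and count matching orbitals:
n=4 → 1; n=5 → 3; n=6 → 6.
Orbitals: 1 + 3 + 6 = 10. Including both spin states (m_s = ±1/2) gives 2 × 10 = 20 states.

20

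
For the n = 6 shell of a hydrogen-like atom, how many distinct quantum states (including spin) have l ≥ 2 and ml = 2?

For n = 6, l ranges over 0 … 5.
The (l, ml) pairs meeting l ≥ 2 and ml = 2 give: l=2 → 1; l=3 → 1; l=4 → 1; l=5 → 1.
Orbitals: 1 + 1 + 1 + 1 = 4. Each orbital carries two spin states, so 4 × 2 = 8 states.

8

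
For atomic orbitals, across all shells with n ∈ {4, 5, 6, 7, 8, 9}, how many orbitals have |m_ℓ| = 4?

30

Go shell by shell, enumerating (ℓ, m_ℓ) with |m_ℓ| = 4:
n=5 → 2; n=6 → 4; n=7 → 6; n=8 → 8; n=9 → 10.
Total orbitals: 2 + 4 + 6 + 8 + 10 = 30.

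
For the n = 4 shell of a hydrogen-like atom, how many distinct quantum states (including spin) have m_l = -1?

With n = 4 the allowed l are 0, 1, …, 3.
Per l-value: l=1 → 1; l=2 → 1; l=3 → 1.
Orbitals: 1 + 1 + 1 = 3. Each orbital carries two spin states, so 3 × 2 = 6 states.

6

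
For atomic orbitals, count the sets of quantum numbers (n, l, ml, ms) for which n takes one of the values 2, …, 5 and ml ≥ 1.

40

Treat each shell separately and count matching orbitals:
n=2 → 1; n=3 → 3; n=4 → 6; n=5 → 10.
Orbitals: 1 + 3 + 6 + 10 = 20. Including both spin states (ms = ±1/2) gives 2 × 20 = 40 states.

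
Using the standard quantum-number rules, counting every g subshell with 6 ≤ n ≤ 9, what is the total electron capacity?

A g subshell (l = 4) exists for every n ≥ 5, so shells n = 6, 7, 8, 9 each contribute one — 4 subshells.
Since each g subshell holds 2(2·4+1) = 18 electrons, the total is 4 × 18 = 72.

72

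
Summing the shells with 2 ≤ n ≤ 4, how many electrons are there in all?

Shell n has n² orbitals: 2²=4 + 3²=9 + 4²=16 = 29 orbitals.
Two spin states per orbital: 2 × 29 = 58 electrons.

58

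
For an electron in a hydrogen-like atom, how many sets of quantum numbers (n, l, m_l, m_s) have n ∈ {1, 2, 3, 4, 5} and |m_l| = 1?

Go shell by shell, enumerating (l, m_l) with |m_l| = 1:
n=2 → 2; n=3 → 4; n=4 → 6; n=5 → 8.
Orbitals: 2 + 4 + 6 + 8 = 20. Including both spin states (m_s = ±1/2) gives 2 × 20 = 40 states.

40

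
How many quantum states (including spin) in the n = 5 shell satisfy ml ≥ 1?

For n = 5, l ranges over 0 … 4.
Contributions: l=1 → 1; l=2 → 2; l=3 → 3; l=4 → 4.
Orbitals: 1 + 2 + 3 + 4 = 10. Each orbital carries two spin states, so 10 × 2 = 20 states.

20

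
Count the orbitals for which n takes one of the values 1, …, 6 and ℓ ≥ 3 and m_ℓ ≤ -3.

10

Work shell by shell — for each n, count the (ℓ, m_ℓ) pairs that satisfy ℓ ≥ 3 and m_ℓ ≤ -3:
n=4 → 1; n=5 → 3; n=6 → 6.
Total orbitals: 1 + 3 + 6 = 10.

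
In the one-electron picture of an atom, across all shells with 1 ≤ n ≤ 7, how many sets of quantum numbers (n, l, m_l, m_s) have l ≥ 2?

Work shell by shell — for each n, count the (l, m_l) pairs that satisfy l ≥ 2:
n=3 → 5; n=4 → 12; n=5 → 21; n=6 → 32; n=7 → 45.
Orbitals: 5 + 12 + 21 + 32 + 45 = 115. Including both spin states (m_s = ±1/2) gives 2 × 115 = 230 states.

230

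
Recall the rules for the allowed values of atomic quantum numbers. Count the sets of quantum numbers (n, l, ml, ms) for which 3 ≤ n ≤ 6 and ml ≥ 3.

20

Per-shell orbital counts meeting the constraint:
n=4 → 1; n=5 → 3; n=6 → 6.
Orbitals: 1 + 3 + 6 = 10. Including both spin states (ms = ±1/2) gives 2 × 10 = 20 states.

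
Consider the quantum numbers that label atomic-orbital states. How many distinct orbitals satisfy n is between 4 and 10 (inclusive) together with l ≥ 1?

For each n in the range, tally the orbitals obeying l ≥ 1:
n=4 → 15; n=5 → 24; n=6 → 35; n=7 → 48; n=8 → 63; n=9 → 80; n=10 → 99.
Total orbitals: 15 + 24 + 35 + 48 + 63 + 80 + 99 = 364.

364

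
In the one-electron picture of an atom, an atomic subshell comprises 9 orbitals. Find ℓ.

2ℓ+1 = 9 gives ℓ = 4.

ℓ = 4 (g)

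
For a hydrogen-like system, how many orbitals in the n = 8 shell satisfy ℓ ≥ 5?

For n = 8, ℓ ranges over 0 … 7.
Per ℓ-value: ℓ=5 → 11; ℓ=6 → 13; ℓ=7 → 15.
Total orbitals: 11 + 13 + 15 = 39.

39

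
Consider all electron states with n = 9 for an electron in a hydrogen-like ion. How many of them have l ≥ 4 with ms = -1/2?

65

With n = 9 the allowed l are 0, 1, …, 8.
The (l, ml) pairs meeting l ≥ 4 give: l=4 → 9; l=5 → 11; l=6 → 13; l=7 → 15; l=8 → 17.
Orbitals: 9 + 11 + 13 + 15 + 17 = 65. With ms fixed to a single value there is one state per orbital, giving 65 states.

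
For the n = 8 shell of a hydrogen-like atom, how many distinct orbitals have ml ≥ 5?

6

For n = 8, l ranges over 0 … 7.
Per l-value: l=5 → 1; l=6 → 2; l=7 → 3.
Total orbitals: 1 + 2 + 3 = 6.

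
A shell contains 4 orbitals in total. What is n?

n² = 4 ⇒ n = 2.

n = 2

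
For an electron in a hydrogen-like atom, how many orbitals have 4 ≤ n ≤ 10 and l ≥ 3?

308

Treat each shell separately and count matching orbitals:
n=4 → 7; n=5 → 16; n=6 → 27; n=7 → 40; n=8 → 55; n=9 → 72; n=10 → 91.
Total orbitals: 7 + 16 + 27 + 40 + 55 + 72 + 91 = 308.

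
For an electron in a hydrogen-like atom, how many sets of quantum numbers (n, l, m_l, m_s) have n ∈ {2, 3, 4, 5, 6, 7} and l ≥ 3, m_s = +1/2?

90

Work shell by shell — for each n, count the (l, m_l) pairs that satisfy l ≥ 3:
n=4 → 7; n=5 → 16; n=6 → 27; n=7 → 40.
Orbitals: 7 + 16 + 27 + 40 = 90. With m_s fixed to +1/2 there is one state per orbital, so 90 states.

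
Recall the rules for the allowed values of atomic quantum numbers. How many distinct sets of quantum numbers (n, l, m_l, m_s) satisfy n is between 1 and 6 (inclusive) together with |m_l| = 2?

40

Per-shell orbital counts meeting the constraint:
n=3 → 2; n=4 → 4; n=5 → 6; n=6 → 8.
Orbitals: 2 + 4 + 6 + 8 = 20. Including both spin states (m_s = ±1/2) gives 2 × 20 = 40 states.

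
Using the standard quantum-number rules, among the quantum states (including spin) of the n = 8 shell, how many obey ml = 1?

The (l, ml) pairs meeting ml = 1 give: l=1 → 1; l=2 → 1; l=3 → 1; l=4 → 1; l=5 → 1; l=6 → 1; l=7 → 1.
Orbitals: 1 + 1 + 1 + 1 + 1 + 1 + 1 = 7. Each orbital carries two spin states, so 7 × 2 = 14 states.

14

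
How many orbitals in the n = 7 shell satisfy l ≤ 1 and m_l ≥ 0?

The n = 7 shell has l = 0 through 6; check each.
Per l-value: l=0 → 1; l=1 → 2.
Total orbitals: 1 + 2 = 3.

3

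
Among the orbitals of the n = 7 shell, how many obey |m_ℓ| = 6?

2

Go through ℓ = 0, …, 6 (the values permitted for n = 7).
The (ℓ, m_ℓ) pairs meeting |m_ℓ| = 6 give: ℓ=6 → 2.
Total orbitals: 2.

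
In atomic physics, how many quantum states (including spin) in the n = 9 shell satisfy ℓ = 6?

Orbitals with ℓ = 6, by ℓ: ℓ=6 → 13.
Orbitals: 13. Each orbital carries two spin states, so 13 × 2 = 26 states.

26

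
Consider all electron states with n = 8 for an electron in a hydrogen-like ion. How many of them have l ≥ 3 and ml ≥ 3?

The n = 8 shell has l = 0 through 7; check each.
Orbitals with l ≥ 3 and ml ≥ 3, by l: l=3 → 1; l=4 → 2; l=5 → 3; l=6 → 4; l=7 → 5.
Orbitals: 1 + 2 + 3 + 4 + 5 = 15. Each orbital carries two spin states, so 15 × 2 = 30 states.

30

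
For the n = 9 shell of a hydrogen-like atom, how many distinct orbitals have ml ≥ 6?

Go through l = 0, …, 8 (the values permitted for n = 9).
Orbitals with ml ≥ 6, by l: l=6 → 1; l=7 → 2; l=8 → 3.
Total orbitals: 1 + 2 + 3 = 6.

6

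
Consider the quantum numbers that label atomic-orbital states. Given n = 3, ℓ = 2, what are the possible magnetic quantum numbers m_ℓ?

m_ℓ takes every integer from −ℓ to +ℓ. With ℓ = 2 that gives the 5 values -2, -1, 0, 1, 2.

-2, -1, 0, 1, 2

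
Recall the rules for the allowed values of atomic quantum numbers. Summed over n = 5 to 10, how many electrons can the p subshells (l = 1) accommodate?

A p subshell (l = 1) exists for every n ≥ 2, so shells n = 5, 6, 7, 8, 9, 10 each contribute one — 6 subshells.
Since each p subshell holds 2(2·1+1) = 6 electrons, the total is 6 × 6 = 36.

36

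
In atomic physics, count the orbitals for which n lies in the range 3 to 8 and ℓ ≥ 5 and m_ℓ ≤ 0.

40

Count contributing orbitals for each principal shell:
n=6 → 6; n=7 → 13; n=8 → 21.
Total orbitals: 6 + 13 + 21 = 40.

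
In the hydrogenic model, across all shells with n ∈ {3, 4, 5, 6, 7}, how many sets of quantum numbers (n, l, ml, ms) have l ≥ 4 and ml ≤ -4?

For each n in the range, tally the orbitals obeying l ≥ 4 and ml ≤ -4:
n=5 → 1; n=6 → 3; n=7 → 6.
Orbitals: 1 + 3 + 6 = 10. Including both spin states (ms = ±1/2) gives 2 × 10 = 20 states.

20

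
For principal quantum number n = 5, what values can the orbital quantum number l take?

0, 1, 2, 3, 4

l is an integer with 0 ≤ l ≤ n−1, so for n = 5: l = 0, 1, 2, 3, 4.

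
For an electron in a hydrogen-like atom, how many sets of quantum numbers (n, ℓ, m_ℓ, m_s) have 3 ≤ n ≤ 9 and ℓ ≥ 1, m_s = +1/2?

273

Per-shell orbital counts meeting the constraint:
n=3 → 8; n=4 → 15; n=5 → 24; n=6 → 35; n=7 → 48; n=8 → 63; n=9 → 80.
Orbitals: 8 + 15 + 24 + 35 + 48 + 63 + 80 = 273. With m_s fixed to +1/2 there is one state per orbital, so 273 states.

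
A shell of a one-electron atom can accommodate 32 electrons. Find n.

2n² = 32 ⇒ n² = 16 ⇒ n = 4.

n = 4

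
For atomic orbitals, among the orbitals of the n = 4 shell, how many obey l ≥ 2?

12

For n = 4, l ranges over 0 … 3.
Contributions: l=2 → 5; l=3 → 7.
Total orbitals: 5 + 7 = 12.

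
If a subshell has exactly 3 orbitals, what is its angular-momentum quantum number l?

2l+1 = 3 gives l = 1.

l = 1 (p)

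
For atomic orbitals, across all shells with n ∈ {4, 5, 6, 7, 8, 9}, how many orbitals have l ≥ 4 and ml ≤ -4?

35

Work shell by shell — for each n, count the (l, ml) pairs that satisfy l ≥ 4 and ml ≤ -4:
n=5 → 1; n=6 → 3; n=7 → 6; n=8 → 10; n=9 → 15.
Total orbitals: 1 + 3 + 6 + 10 + 15 = 35.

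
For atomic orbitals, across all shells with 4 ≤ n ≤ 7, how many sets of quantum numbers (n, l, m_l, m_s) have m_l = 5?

Count contributing orbitals for each principal shell:
n=6 → 1; n=7 → 2.
Orbitals: 1 + 2 = 3. Including both spin states (m_s = ±1/2) gives 2 × 3 = 6 states.

6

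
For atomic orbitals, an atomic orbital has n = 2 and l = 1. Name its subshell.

l = 1 corresponds to the letter 'p', so the subshell is 2p.

2p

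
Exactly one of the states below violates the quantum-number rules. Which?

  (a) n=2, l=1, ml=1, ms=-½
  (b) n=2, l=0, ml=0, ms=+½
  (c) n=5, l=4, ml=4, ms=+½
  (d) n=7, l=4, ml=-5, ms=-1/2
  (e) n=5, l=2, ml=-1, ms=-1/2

(d) has |ml| = 5 > l = 4, violating −l ≤ ml ≤ l.
The remaining sets (a), (b), (c), (e) satisfy all four rules.

(d)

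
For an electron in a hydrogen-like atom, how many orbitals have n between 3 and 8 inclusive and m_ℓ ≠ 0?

Work shell by shell — for each n, count the (ℓ, m_ℓ) pairs that satisfy m_ℓ ≠ 0:
n=3 → 6; n=4 → 12; n=5 → 20; n=6 → 30; n=7 → 42; n=8 → 56.
Total orbitals: 6 + 12 + 20 + 30 + 42 + 56 = 166.

166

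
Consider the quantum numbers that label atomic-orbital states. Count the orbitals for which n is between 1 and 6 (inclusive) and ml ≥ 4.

4

Work shell by shell — for each n, count the (l, ml) pairs that satisfy ml ≥ 4:
n=5 → 1; n=6 → 3.
Total orbitals: 1 + 3 = 4.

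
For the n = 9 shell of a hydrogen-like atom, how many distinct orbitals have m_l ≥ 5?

10

For n = 9, l ranges over 0 … 8.
Orbitals with m_l ≥ 5, by l: l=5 → 1; l=6 → 2; l=7 → 3; l=8 → 4.
Total orbitals: 1 + 2 + 3 + 4 = 10.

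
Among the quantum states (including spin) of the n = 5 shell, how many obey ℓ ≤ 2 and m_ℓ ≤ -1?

6

The n = 5 shell has ℓ = 0 through 4; check each.
Orbitals with ℓ ≤ 2 and m_ℓ ≤ -1, by ℓ: ℓ=1 → 1; ℓ=2 → 2.
Orbitals: 1 + 2 = 3. Each orbital carries two spin states, so 3 × 2 = 6 states.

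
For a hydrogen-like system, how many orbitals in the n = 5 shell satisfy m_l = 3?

Per l-value: l=3 → 1; l=4 → 1.
Total orbitals: 1 + 1 = 2.

2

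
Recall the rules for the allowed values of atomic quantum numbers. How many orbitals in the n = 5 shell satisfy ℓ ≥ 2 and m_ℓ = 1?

Go through ℓ = 0, …, 4 (the values permitted for n = 5).
Orbitals with ℓ ≥ 2 and m_ℓ = 1, by ℓ: ℓ=2 → 1; ℓ=3 → 1; ℓ=4 → 1.
Total orbitals: 1 + 1 + 1 = 3.

3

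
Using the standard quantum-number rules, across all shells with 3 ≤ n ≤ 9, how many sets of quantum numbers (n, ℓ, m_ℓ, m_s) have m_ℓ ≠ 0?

476

Work shell by shell — for each n, count the (ℓ, m_ℓ) pairs that satisfy m_ℓ ≠ 0:
n=3 → 6; n=4 → 12; n=5 → 20; n=6 → 30; n=7 → 42; n=8 → 56; n=9 → 72.
Orbitals: 6 + 12 + 20 + 30 + 42 + 56 + 72 = 238. Including both spin states (m_s = ±1/2) gives 2 × 238 = 476 states.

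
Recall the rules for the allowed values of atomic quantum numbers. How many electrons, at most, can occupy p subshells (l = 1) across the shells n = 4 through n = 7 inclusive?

A p subshell (l = 1) exists for every n ≥ 2, so shells n = 4, 5, 6, 7 each contribute one — 4 subshells.
Since each p subshell holds 2(2·1+1) = 6 electrons, the total is 4 × 6 = 24.

24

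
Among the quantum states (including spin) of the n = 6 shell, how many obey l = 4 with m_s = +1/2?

Go through l = 0, …, 5 (the values permitted for n = 6).
Contributions: l=4 → 9.
Orbitals: 9. With m_s fixed to a single value there is one state per orbital, giving 9 states.

9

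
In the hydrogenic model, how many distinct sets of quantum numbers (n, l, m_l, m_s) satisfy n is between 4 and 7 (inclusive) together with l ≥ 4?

124

For each n in the range, tally the orbitals obeying l ≥ 4:
n=5 → 9; n=6 → 20; n=7 → 33.
Orbitals: 9 + 20 + 33 = 62. Including both spin states (m_s = ±1/2) gives 2 × 62 = 124 states.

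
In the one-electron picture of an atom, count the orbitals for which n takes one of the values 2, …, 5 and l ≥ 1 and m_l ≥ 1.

Treat each shell separately and count matching orbitals:
n=2 → 1; n=3 → 3; n=4 → 6; n=5 → 10.
Total orbitals: 1 + 3 + 6 + 10 = 20.

20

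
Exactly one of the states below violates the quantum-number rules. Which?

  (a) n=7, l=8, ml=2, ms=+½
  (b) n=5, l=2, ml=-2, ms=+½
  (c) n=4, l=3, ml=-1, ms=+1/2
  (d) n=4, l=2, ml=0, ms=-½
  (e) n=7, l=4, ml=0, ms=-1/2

(a)

(a) has l = 8 ≥ n = 7, violating 0 ≤ l ≤ n−1.
The remaining sets (b), (c), (d), (e) satisfy all four rules.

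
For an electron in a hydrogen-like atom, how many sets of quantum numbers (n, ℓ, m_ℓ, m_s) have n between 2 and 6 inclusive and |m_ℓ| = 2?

Treat each shell separately and count matching orbitals:
n=3 → 2; n=4 → 4; n=5 → 6; n=6 → 8.
Orbitals: 2 + 4 + 6 + 8 = 20. Including both spin states (m_s = ±1/2) gives 2 × 20 = 40 states.

40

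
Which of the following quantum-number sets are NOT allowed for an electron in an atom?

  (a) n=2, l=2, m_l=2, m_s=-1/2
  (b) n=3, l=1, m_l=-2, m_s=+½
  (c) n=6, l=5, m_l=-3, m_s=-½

(a) and (b)

(a) has l = 2 ≥ n = 2, violating 0 ≤ l ≤ n−1.
(b) has |m_l| = 2 > l = 1, violating −l ≤ m_l ≤ l.
The remaining set (c) satisfies all four rules.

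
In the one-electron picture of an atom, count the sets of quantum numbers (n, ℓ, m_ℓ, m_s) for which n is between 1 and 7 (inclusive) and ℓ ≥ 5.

Count contributing orbitals for each principal shell:
n=6 → 11; n=7 → 24.
Orbitals: 11 + 24 = 35. Including both spin states (m_s = ±1/2) gives 2 × 35 = 70 states.

70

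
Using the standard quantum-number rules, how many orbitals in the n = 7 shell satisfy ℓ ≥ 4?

With n = 7 the allowed ℓ are 0, 1, …, 6.
Contributions: ℓ=4 → 9; ℓ=5 → 11; ℓ=6 → 13.
Total orbitals: 9 + 11 + 13 = 33.

33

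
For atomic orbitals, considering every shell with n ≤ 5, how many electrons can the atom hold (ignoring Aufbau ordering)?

Total orbitals = 1² + 2² + 3² + 4² + 5² = 55. Doubling for spin gives 110 electrons.

110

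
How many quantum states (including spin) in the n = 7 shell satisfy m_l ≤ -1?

42

Contributions: l=1 → 1; l=2 → 2; l=3 → 3; l=4 → 4; l=5 → 5; l=6 → 6.
Orbitals: 1 + 2 + 3 + 4 + 5 + 6 = 21. Each orbital carries two spin states, so 21 × 2 = 42 states.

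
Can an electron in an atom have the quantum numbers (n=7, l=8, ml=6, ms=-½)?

No

The orbital quantum number must satisfy 0 ≤ l ≤ n−1. With n = 7 the allowed l values are 0, 1, 2, 3, 4, 5, 6, so l = 8 is out of range.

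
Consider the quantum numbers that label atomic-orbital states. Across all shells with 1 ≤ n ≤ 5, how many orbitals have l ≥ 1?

50

Per-shell orbital counts meeting the constraint:
n=2 → 3; n=3 → 8; n=4 → 15; n=5 → 24.
Total orbitals: 3 + 8 + 15 + 24 = 50.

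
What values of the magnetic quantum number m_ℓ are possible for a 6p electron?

-1, 0, 1

The 6p subshell has ℓ = 1, and m_ℓ takes every integer from −ℓ to +ℓ. With ℓ = 1 that gives the 3 values -1, 0, 1.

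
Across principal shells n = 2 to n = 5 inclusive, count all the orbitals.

Shell n has n² orbitals: 2²=4 + 3²=9 + 4²=16 + 5²=25 = 54 orbitals.

54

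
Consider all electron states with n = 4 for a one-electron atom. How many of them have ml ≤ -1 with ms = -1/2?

The (l, ml) pairs meeting ml ≤ -1 give: l=1 → 1; l=2 → 2; l=3 → 3.
Orbitals: 1 + 2 + 3 = 6. With ms fixed to a single value there is one state per orbital, giving 6 states.

6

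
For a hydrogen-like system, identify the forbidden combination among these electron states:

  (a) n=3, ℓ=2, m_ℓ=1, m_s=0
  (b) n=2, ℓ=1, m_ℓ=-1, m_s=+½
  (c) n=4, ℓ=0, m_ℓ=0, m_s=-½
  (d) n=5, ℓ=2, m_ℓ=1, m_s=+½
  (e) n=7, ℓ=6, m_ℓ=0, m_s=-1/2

(a) has m_s = 0, but an electron's spin must be ±1/2.
The remaining sets (b), (c), (d), (e) satisfy all four rules.

(a)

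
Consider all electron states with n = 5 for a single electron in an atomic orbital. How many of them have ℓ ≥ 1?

With n = 5 the allowed ℓ are 0, 1, …, 4.
Per ℓ-value: ℓ=1 → 3; ℓ=2 → 5; ℓ=3 → 7; ℓ=4 → 9.
Orbitals: 3 + 5 + 7 + 9 = 24. Each orbital carries two spin states, so 24 × 2 = 48 states.

48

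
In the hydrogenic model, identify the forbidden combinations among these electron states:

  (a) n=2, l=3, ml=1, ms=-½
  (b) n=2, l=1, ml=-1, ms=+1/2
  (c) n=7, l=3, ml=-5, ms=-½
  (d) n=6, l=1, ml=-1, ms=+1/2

(a) and (c)

(a) has l = 3 ≥ n = 2, violating 0 ≤ l ≤ n−1.
(c) has |ml| = 5 > l = 3, violating −l ≤ ml ≤ l.
The remaining sets (b), (d) satisfy all four rules.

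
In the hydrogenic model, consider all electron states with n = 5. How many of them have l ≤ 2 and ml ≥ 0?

12

For n = 5, l ranges over 0 … 4.
Per l-value: l=0 → 1; l=1 → 2; l=2 → 3.
Orbitals: 1 + 2 + 3 = 6. Each orbital carries two spin states, so 6 × 2 = 12 states.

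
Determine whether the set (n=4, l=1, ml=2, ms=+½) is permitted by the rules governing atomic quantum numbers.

The magnetic quantum number must satisfy −l ≤ ml ≤ l. With l = 1, ml can only be -1, 0, 1, so ml = 2 is forbidden.

Not allowed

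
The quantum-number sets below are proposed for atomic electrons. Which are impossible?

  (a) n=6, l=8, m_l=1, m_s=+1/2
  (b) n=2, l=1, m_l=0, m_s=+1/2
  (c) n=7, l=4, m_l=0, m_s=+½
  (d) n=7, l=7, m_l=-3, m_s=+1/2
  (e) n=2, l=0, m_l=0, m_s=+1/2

(a) and (d)

(a) has l = 8 ≥ n = 6, violating 0 ≤ l ≤ n−1.
(d) has l = 7 ≥ n = 7, violating 0 ≤ l ≤ n−1.
The remaining sets (b), (c), (e) satisfy all four rules.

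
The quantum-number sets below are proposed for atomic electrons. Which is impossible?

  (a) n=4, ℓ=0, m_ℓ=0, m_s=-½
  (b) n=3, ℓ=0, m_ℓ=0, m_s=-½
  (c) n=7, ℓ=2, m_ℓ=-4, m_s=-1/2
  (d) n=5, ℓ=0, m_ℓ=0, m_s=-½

(c) has |m_ℓ| = 4 > ℓ = 2, violating −ℓ ≤ m_ℓ ≤ ℓ.
The remaining sets (a), (b), (d) satisfy all four rules.

(c)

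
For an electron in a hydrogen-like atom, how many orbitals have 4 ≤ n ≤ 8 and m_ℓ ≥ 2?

55

Count contributing orbitals for each principal shell:
n=4 → 3; n=5 → 6; n=6 → 10; n=7 → 15; n=8 → 21.
Total orbitals: 3 + 6 + 10 + 15 + 21 = 55.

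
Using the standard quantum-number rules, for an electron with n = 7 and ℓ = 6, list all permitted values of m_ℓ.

m_ℓ takes every integer from −ℓ to +ℓ. With ℓ = 6 that gives the 13 values -6, -5, -4, -3, -2, -1, 0, 1, 2, 3, 4, 5, 6.

-6, -5, -4, -3, -2, -1, 0, 1, 2, 3, 4, 5, 6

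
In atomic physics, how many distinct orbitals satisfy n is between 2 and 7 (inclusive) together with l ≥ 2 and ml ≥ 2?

35

Work shell by shell — for each n, count the (l, ml) pairs that satisfy l ≥ 2 and ml ≥ 2:
n=3 → 1; n=4 → 3; n=5 → 6; n=6 → 10; n=7 → 15.
Total orbitals: 1 + 3 + 6 + 10 + 15 = 35.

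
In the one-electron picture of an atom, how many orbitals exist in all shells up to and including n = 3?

Total orbitals = 1² + 2² + 3² = 14.

14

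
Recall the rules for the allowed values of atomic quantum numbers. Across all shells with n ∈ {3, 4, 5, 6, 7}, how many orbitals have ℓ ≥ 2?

115

For each n in the range, tally the orbitals obeying ℓ ≥ 2:
n=3 → 5; n=4 → 12; n=5 → 21; n=6 → 32; n=7 → 45.
Total orbitals: 5 + 12 + 21 + 32 + 45 = 115.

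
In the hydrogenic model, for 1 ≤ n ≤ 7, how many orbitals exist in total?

140

Total orbitals = 1² + 2² + 3² + 4² + 5² + 6² + 7² = 140.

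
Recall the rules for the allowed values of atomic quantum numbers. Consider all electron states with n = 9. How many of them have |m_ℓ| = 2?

Contributions: ℓ=2 → 2; ℓ=3 → 2; ℓ=4 → 2; ℓ=5 → 2; ℓ=6 → 2; ℓ=7 → 2; ℓ=8 → 2.
Orbitals: 2 + 2 + 2 + 2 + 2 + 2 + 2 = 14. Each orbital carries two spin states, so 14 × 2 = 28 states.

28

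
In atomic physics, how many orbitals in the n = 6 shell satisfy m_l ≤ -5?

1

Contributions: l=5 → 1.
Total orbitals: 1.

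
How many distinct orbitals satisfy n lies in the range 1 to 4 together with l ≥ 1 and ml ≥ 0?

Treat each shell separately and count matching orbitals:
n=2 → 2; n=3 → 5; n=4 → 9.
Total orbitals: 2 + 5 + 9 = 16.

16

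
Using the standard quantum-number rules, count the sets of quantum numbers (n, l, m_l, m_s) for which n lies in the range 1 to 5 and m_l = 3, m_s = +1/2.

3

Treat each shell separately and count matching orbitals:
n=4 → 1; n=5 → 2.
Orbitals: 1 + 2 = 3. With m_s fixed to +1/2 there is one state per orbital, so 3 states.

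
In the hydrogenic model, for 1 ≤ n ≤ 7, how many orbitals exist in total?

140

Total orbitals = 1² + 2² + 3² + 4² + 5² + 6² + 7² = 140.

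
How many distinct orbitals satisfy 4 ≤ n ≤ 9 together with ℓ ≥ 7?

Per-shell orbital counts meeting the constraint:
n=8 → 15; n=9 → 32.
Total orbitals: 15 + 32 = 47.

47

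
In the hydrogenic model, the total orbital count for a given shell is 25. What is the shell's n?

n² = 25 ⇒ n = 5.

n = 5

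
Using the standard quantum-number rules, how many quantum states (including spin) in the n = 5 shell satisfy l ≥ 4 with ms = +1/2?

9

Go through l = 0, …, 4 (the values permitted for n = 5).
Contributions: l=4 → 9.
Orbitals: 9. With ms fixed to a single value there is one state per orbital, giving 9 states.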